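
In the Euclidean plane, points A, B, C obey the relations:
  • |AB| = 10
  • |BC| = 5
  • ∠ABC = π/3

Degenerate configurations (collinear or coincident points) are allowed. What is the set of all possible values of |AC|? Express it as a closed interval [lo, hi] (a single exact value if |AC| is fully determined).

|AB| ∈ {10}
|BC| ∈ {5}
|AC| ∈ {5·√(3)}

|AC| = 5·√(3)  (≈ 8.6603)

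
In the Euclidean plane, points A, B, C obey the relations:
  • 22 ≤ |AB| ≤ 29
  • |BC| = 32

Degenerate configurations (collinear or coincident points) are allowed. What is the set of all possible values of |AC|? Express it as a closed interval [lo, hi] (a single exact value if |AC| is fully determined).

|AB| ∈ [22, 29]
|BC| ∈ {32}
|AC| ∈ [3, 61]

|AC| ∈ [3, 61]  (≈ [3.0000, 61.0000])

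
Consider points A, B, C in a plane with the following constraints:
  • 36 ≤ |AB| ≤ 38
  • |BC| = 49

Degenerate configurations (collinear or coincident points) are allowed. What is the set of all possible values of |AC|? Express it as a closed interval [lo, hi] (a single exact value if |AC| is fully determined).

|AC| ∈ [11, 87]  (≈ [11.0000, 87.0000])

|AB| ∈ [36, 38]
|BC| ∈ {49}
|AC| ∈ [11, 87]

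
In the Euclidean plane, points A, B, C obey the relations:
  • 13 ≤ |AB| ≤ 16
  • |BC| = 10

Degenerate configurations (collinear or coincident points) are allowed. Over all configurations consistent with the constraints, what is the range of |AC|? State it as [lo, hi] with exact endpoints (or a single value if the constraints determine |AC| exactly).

|AC| ∈ [3, 26]  (≈ [3.0000, 26.0000])

|AB| ∈ [13, 16]
|BC| ∈ {10}
|AC| ∈ [3, 26]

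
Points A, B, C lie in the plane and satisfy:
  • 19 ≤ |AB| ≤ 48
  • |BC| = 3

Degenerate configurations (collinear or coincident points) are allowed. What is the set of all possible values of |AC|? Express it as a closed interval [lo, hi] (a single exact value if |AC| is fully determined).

|AB| ∈ [19, 48]
|BC| ∈ {3}
|AC| ∈ [16, 51]

|AC| ∈ [16, 51]  (≈ [16.0000, 51.0000])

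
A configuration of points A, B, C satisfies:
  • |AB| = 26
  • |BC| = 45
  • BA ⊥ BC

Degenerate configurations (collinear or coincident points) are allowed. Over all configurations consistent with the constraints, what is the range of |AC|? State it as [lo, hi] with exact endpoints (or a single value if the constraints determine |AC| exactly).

|AC| = √(2701)  (≈ 51.9711)

|AB| ∈ {26}
|BC| ∈ {45}
|AC| ∈ {√(2701)}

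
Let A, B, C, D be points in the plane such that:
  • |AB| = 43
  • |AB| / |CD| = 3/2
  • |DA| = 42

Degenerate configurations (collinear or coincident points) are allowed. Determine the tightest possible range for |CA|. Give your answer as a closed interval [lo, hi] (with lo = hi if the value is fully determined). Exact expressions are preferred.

|AB| ∈ {43}
|AD| ∈ {42}
|CD| ∈ {86/3}
|BD| ∈ [1, 85]
|AC| ∈ [40/3, 212/3]
|BC| ∈ [0, 341/3]

|CA| ∈ [40/3, 212/3]  (≈ [13.3333, 70.6667])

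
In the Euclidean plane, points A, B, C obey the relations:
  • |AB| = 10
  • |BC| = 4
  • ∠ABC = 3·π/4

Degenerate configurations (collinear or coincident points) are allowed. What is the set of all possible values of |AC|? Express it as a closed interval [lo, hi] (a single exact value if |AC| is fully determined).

|AC| = 2·√(10·√(2) + 29)  (≈ 13.1365)

|AB| ∈ {10}
|BC| ∈ {4}
|AC| ∈ {2·√(10·√(2) + 29)}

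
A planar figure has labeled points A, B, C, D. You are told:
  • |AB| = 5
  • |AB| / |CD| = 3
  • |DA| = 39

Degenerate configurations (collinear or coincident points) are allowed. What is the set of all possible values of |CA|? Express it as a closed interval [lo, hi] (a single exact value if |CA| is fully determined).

|AB| ∈ {5}
|AD| ∈ {39}
|CD| ∈ {5/3}
|BD| ∈ [34, 44]
|AC| ∈ [112/3, 122/3]
|BC| ∈ [97/3, 137/3]

|CA| ∈ [112/3, 122/3]  (≈ [37.3333, 40.6667])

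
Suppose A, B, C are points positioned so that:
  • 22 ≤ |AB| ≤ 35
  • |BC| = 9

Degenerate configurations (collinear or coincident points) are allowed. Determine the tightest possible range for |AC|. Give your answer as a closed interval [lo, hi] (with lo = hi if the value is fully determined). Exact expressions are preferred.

|AB| ∈ [22, 35]
|BC| ∈ {9}
|AC| ∈ [13, 44]

|AC| ∈ [13, 44]  (≈ [13.0000, 44.0000])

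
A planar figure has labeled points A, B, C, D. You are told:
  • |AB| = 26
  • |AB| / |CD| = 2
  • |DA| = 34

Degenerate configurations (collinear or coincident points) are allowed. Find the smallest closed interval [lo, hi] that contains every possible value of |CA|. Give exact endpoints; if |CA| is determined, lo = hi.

|CA| ∈ [21, 47]  (≈ [21.0000, 47.0000])

|AB| ∈ {26}
|AD| ∈ {34}
|CD| ∈ {13}
|BD| ∈ [8, 60]
|AC| ∈ [21, 47]
|BC| ∈ [0, 73]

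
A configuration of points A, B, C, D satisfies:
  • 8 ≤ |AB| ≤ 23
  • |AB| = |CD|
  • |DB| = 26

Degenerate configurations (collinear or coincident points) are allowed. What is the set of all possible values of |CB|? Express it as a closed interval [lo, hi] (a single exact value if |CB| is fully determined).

|AB| ∈ [8, 23]
|BD| ∈ {26}
|CD| ∈ [8, 23]
|AD| ∈ [3, 49]
|BC| ∈ [3, 49]
|AC| ∈ [0, 72]

|CB| ∈ [3, 49]  (≈ [3.0000, 49.0000])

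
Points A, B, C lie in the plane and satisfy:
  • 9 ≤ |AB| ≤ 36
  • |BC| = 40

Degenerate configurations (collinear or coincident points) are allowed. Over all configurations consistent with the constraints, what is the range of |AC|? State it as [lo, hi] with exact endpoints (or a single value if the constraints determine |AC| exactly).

|AC| ∈ [4, 76]  (≈ [4.0000, 76.0000])

|AB| ∈ [9, 36]
|BC| ∈ {40}
|AC| ∈ [4, 76]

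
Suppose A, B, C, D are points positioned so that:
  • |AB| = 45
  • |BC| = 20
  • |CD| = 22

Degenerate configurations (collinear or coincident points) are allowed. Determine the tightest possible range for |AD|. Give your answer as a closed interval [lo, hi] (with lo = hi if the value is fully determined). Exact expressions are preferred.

|AB| ∈ {45}
|BC| ∈ {20}
|CD| ∈ {22}
|AC| ∈ [25, 65]
|BD| ∈ [2, 42]
|AD| ∈ [3, 87]

|AD| ∈ [3, 87]  (≈ [3.0000, 87.0000])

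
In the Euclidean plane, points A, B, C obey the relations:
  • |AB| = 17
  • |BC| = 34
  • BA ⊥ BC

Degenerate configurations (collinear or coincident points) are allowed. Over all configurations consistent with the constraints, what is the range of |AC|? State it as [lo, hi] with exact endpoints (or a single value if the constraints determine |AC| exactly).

|AB| ∈ {17}
|BC| ∈ {34}
|AC| ∈ {17·√(5)}

|AC| = 17·√(5)  (≈ 38.0132)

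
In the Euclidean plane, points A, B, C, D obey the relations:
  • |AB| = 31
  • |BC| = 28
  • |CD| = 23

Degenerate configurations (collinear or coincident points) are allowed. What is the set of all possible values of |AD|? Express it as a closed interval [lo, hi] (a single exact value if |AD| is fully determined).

|AD| ∈ [0, 82]  (≈ [0.0000, 82.0000])

|AB| ∈ {31}
|BC| ∈ {28}
|CD| ∈ {23}
|AC| ∈ [3, 59]
|BD| ∈ [5, 51]
|AD| ∈ [0, 82]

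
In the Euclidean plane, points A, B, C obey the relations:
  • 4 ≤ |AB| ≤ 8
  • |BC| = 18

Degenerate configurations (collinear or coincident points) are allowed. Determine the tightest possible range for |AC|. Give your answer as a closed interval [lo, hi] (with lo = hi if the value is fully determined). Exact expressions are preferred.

|AB| ∈ [4, 8]
|BC| ∈ {18}
|AC| ∈ [10, 26]

|AC| ∈ [10, 26]  (≈ [10.0000, 26.0000])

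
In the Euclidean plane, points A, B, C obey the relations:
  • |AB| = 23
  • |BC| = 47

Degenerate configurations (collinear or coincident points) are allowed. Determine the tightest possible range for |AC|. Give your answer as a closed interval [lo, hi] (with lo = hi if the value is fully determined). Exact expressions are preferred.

|AC| ∈ [24, 70]  (≈ [24.0000, 70.0000])

|AB| ∈ {23}
|BC| ∈ {47}
|AC| ∈ [24, 70]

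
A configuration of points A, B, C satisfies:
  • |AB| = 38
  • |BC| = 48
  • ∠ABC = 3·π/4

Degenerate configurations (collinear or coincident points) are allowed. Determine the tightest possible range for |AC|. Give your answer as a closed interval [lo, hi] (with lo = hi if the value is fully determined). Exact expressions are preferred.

|AC| = 2·√(456·√(2) + 937)  (≈ 79.5457)

|AB| ∈ {38}
|BC| ∈ {48}
|AC| ∈ {2·√(456·√(2) + 937)}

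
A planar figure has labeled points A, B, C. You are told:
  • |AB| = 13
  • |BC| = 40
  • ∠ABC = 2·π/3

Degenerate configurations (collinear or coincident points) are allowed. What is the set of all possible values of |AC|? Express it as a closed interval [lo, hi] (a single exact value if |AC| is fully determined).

|AC| = √(2289)  (≈ 47.8435)

|AB| ∈ {13}
|BC| ∈ {40}
|AC| ∈ {√(2289)}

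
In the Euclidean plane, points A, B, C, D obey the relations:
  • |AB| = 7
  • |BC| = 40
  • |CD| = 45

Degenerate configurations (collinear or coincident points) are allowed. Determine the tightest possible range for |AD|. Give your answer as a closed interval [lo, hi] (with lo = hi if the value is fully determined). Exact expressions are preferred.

|AD| ∈ [0, 92]  (≈ [0.0000, 92.0000])

|AB| ∈ {7}
|BC| ∈ {40}
|CD| ∈ {45}
|AC| ∈ [33, 47]
|BD| ∈ [5, 85]
|AD| ∈ [0, 92]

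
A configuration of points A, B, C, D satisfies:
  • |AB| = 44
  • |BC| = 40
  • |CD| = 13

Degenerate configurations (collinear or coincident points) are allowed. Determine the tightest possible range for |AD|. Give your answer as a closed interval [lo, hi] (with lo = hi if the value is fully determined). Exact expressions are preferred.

|AD| ∈ [0, 97]  (≈ [0.0000, 97.0000])

|AB| ∈ {44}
|BC| ∈ {40}
|CD| ∈ {13}
|AC| ∈ [4, 84]
|BD| ∈ [27, 53]
|AD| ∈ [0, 97]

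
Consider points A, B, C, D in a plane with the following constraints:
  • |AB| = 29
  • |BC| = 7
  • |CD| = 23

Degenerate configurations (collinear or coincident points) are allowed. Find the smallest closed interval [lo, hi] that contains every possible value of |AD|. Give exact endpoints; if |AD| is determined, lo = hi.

|AB| ∈ {29}
|BC| ∈ {7}
|CD| ∈ {23}
|AC| ∈ [22, 36]
|BD| ∈ [16, 30]
|AD| ∈ [0, 59]

|AD| ∈ [0, 59]  (≈ [0.0000, 59.0000])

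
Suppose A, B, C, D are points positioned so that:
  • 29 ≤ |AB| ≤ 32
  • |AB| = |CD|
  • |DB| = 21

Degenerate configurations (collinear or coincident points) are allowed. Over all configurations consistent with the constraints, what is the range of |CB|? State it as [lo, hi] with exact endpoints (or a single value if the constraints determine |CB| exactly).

|AB| ∈ [29, 32]
|BD| ∈ {21}
|CD| ∈ [29, 32]
|AD| ∈ [8, 53]
|BC| ∈ [8, 53]
|AC| ∈ [0, 85]

|CB| ∈ [8, 53]  (≈ [8.0000, 53.0000])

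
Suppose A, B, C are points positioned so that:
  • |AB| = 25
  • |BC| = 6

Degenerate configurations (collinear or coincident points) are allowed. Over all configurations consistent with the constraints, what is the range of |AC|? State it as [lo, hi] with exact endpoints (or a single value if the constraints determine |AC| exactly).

|AC| ∈ [19, 31]  (≈ [19.0000, 31.0000])

|AB| ∈ {25}
|BC| ∈ {6}
|AC| ∈ [19, 31]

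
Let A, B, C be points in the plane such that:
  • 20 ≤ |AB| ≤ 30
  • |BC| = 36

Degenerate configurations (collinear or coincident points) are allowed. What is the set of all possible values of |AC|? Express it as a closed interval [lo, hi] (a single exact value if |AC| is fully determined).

|AB| ∈ [20, 30]
|BC| ∈ {36}
|AC| ∈ [6, 66]

|AC| ∈ [6, 66]  (≈ [6.0000, 66.0000])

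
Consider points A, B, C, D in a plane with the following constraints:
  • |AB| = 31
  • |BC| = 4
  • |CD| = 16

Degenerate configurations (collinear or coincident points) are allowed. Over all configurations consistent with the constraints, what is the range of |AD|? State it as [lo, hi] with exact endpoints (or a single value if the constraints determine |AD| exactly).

|AD| ∈ [11, 51]  (≈ [11.0000, 51.0000])

|AB| ∈ {31}
|BC| ∈ {4}
|CD| ∈ {16}
|AC| ∈ [27, 35]
|BD| ∈ [12, 20]
|AD| ∈ [11, 51]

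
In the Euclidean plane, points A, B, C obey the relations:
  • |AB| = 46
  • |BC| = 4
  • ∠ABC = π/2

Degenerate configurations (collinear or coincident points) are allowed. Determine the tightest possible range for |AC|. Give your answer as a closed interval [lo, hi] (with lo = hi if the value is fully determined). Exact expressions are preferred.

|AC| = 2·√(533)  (≈ 46.1736)

|AB| ∈ {46}
|BC| ∈ {4}
|AC| ∈ {2·√(533)}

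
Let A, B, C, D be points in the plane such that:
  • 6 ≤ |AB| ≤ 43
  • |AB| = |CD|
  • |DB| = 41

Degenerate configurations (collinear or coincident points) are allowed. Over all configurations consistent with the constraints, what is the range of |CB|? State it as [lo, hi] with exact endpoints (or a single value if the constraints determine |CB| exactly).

|AB| ∈ [6, 43]
|BD| ∈ {41}
|CD| ∈ [6, 43]
|AD| ∈ [0, 84]
|BC| ∈ [0, 84]
|AC| ∈ [0, 127]

|CB| ∈ [0, 84]  (≈ [0.0000, 84.0000])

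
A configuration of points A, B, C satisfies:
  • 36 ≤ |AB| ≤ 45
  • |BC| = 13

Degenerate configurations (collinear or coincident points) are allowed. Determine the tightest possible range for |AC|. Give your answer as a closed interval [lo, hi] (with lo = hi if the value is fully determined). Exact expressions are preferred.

|AC| ∈ [23, 58]  (≈ [23.0000, 58.0000])

|AB| ∈ [36, 45]
|BC| ∈ {13}
|AC| ∈ [23, 58]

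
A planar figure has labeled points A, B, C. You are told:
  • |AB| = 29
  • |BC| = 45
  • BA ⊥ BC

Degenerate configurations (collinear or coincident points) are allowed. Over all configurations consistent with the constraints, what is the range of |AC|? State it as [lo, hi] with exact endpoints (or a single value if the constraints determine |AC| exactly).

|AB| ∈ {29}
|BC| ∈ {45}
|AC| ∈ {√(2866)}

|AC| = √(2866)  (≈ 53.5350)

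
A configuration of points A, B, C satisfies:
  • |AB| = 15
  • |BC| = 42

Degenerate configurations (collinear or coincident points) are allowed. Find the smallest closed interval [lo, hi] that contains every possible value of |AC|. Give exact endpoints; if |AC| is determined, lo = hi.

|AC| ∈ [27, 57]  (≈ [27.0000, 57.0000])

|AB| ∈ {15}
|BC| ∈ {42}
|AC| ∈ [27, 57]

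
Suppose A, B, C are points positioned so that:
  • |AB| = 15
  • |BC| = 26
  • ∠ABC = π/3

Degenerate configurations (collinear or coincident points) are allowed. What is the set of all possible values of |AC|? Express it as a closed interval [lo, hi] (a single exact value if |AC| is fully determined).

|AB| ∈ {15}
|BC| ∈ {26}
|AC| ∈ {√(511)}

|AC| = √(511)  (≈ 22.6053)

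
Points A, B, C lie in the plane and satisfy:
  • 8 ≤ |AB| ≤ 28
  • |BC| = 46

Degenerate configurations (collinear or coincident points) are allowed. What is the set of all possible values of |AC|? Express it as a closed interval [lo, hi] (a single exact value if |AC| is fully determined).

|AB| ∈ [8, 28]
|BC| ∈ {46}
|AC| ∈ [18, 74]

|AC| ∈ [18, 74]  (≈ [18.0000, 74.0000])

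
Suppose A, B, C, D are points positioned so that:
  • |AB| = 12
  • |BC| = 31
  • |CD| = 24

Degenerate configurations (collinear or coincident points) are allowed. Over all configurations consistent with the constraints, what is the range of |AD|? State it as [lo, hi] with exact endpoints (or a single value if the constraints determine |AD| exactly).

|AD| ∈ [0, 67]  (≈ [0.0000, 67.0000])

|AB| ∈ {12}
|BC| ∈ {31}
|CD| ∈ {24}
|AC| ∈ [19, 43]
|BD| ∈ [7, 55]
|AD| ∈ [0, 67]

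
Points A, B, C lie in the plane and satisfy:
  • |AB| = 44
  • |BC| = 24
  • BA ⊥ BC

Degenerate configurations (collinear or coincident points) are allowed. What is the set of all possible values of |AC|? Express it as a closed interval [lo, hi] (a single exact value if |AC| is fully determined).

|AC| = 4·√(157)  (≈ 50.1199)

|AB| ∈ {44}
|BC| ∈ {24}
|AC| ∈ {4·√(157)}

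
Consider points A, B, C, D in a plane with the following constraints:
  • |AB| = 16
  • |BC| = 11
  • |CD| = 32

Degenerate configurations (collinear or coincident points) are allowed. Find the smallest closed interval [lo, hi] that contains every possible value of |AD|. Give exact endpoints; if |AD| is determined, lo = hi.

|AD| ∈ [5, 59]  (≈ [5.0000, 59.0000])

|AB| ∈ {16}
|BC| ∈ {11}
|CD| ∈ {32}
|AC| ∈ [5, 27]
|BD| ∈ [21, 43]
|AD| ∈ [5, 59]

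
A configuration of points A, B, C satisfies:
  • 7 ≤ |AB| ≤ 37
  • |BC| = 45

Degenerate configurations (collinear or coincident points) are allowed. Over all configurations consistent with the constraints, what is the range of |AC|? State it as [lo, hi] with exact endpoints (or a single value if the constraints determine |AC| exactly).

|AB| ∈ [7, 37]
|BC| ∈ {45}
|AC| ∈ [8, 82]

|AC| ∈ [8, 82]  (≈ [8.0000, 82.0000])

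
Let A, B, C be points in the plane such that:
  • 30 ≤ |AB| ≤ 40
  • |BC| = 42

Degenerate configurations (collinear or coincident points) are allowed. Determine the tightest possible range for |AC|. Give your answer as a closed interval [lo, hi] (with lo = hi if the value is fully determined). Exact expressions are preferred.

|AC| ∈ [2, 82]  (≈ [2.0000, 82.0000])

|AB| ∈ [30, 40]
|BC| ∈ {42}
|AC| ∈ [2, 82]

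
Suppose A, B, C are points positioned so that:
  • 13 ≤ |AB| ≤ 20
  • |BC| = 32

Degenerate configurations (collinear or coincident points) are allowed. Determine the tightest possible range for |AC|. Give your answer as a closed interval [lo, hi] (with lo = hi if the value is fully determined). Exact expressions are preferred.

|AC| ∈ [12, 52]  (≈ [12.0000, 52.0000])

|AB| ∈ [13, 20]
|BC| ∈ {32}
|AC| ∈ [12, 52]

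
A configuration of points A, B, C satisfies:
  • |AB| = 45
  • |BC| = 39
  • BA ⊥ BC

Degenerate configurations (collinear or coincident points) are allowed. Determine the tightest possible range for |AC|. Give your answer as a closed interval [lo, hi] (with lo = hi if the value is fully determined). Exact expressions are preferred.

|AB| ∈ {45}
|BC| ∈ {39}
|AC| ∈ {3·√(394)}

|AC| = 3·√(394)  (≈ 59.5483)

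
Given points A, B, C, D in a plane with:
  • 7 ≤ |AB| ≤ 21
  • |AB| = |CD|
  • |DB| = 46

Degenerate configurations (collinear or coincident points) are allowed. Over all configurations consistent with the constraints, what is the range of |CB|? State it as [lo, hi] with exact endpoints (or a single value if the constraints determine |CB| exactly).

|AB| ∈ [7, 21]
|BD| ∈ {46}
|CD| ∈ [7, 21]
|AD| ∈ [25, 67]
|BC| ∈ [25, 67]
|AC| ∈ [4, 88]

|CB| ∈ [25, 67]  (≈ [25.0000, 67.0000])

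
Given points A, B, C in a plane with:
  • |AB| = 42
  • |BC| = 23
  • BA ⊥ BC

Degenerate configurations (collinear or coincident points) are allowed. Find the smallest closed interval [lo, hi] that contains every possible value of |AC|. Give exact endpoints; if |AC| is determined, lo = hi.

|AB| ∈ {42}
|BC| ∈ {23}
|AC| ∈ {√(2293)}

|AC| = √(2293)  (≈ 47.8853)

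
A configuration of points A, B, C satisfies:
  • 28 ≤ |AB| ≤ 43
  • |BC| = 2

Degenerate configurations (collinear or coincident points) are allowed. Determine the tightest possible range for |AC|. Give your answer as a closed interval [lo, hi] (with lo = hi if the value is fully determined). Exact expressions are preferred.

|AC| ∈ [26, 45]  (≈ [26.0000, 45.0000])

|AB| ∈ [28, 43]
|BC| ∈ {2}
|AC| ∈ [26, 45]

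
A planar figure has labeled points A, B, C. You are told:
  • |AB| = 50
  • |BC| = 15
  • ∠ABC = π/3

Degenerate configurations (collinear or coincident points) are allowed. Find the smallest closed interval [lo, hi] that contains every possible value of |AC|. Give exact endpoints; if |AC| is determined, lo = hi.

|AB| ∈ {50}
|BC| ∈ {15}
|AC| ∈ {5·√(79)}

|AC| = 5·√(79)  (≈ 44.4410)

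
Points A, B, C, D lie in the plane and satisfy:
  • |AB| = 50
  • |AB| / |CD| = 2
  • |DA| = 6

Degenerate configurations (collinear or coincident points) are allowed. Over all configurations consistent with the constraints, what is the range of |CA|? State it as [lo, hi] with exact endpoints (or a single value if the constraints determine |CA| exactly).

|CA| ∈ [19, 31]  (≈ [19.0000, 31.0000])

|AB| ∈ {50}
|AD| ∈ {6}
|CD| ∈ {25}
|BD| ∈ [44, 56]
|AC| ∈ [19, 31]
|BC| ∈ [19, 81]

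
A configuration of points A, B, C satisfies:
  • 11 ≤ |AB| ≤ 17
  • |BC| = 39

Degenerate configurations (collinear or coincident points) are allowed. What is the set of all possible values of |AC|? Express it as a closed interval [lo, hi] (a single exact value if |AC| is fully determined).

|AB| ∈ [11, 17]
|BC| ∈ {39}
|AC| ∈ [22, 56]

|AC| ∈ [22, 56]  (≈ [22.0000, 56.0000])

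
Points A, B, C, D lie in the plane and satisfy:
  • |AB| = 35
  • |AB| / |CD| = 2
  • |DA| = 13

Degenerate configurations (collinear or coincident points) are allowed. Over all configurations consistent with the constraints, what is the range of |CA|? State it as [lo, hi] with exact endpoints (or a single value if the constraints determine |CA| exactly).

|AB| ∈ {35}
|AD| ∈ {13}
|CD| ∈ {35/2}
|BD| ∈ [22, 48]
|AC| ∈ [9/2, 61/2]
|BC| ∈ [9/2, 131/2]

|CA| ∈ [9/2, 61/2]  (≈ [4.5000, 30.5000])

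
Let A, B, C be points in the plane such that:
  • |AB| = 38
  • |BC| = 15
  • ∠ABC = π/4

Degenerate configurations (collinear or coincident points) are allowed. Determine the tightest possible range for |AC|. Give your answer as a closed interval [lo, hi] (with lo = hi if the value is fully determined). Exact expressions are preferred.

|AB| ∈ {38}
|BC| ∈ {15}
|AC| ∈ {√(1669 - 570·√(2))}

|AC| = √(1669 - 570·√(2))  (≈ 29.3751)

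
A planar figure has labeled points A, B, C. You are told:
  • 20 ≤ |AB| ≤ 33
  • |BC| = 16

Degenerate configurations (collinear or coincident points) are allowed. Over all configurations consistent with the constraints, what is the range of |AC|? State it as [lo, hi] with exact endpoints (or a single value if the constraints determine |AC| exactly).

|AB| ∈ [20, 33]
|BC| ∈ {16}
|AC| ∈ [4, 49]

|AC| ∈ [4, 49]  (≈ [4.0000, 49.0000])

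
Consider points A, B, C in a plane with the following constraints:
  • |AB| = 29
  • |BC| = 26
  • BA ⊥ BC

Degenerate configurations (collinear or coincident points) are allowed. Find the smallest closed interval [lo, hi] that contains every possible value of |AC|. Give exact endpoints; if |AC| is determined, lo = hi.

|AB| ∈ {29}
|BC| ∈ {26}
|AC| ∈ {√(1517)}

|AC| = √(1517)  (≈ 38.9487)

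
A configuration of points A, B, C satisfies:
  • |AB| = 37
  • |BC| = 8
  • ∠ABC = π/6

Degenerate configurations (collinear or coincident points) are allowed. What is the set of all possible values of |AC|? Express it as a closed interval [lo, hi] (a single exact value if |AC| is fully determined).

|AB| ∈ {37}
|BC| ∈ {8}
|AC| ∈ {√(1433 - 296·√(3))}

|AC| = √(1433 - 296·√(3))  (≈ 30.3367)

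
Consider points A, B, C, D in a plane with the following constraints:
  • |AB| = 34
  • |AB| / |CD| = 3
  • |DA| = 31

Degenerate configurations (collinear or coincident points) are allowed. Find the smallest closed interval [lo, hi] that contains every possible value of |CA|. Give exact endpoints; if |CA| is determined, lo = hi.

|CA| ∈ [59/3, 127/3]  (≈ [19.6667, 42.3333])

|AB| ∈ {34}
|AD| ∈ {31}
|CD| ∈ {34/3}
|BD| ∈ [3, 65]
|AC| ∈ [59/3, 127/3]
|BC| ∈ [0, 229/3]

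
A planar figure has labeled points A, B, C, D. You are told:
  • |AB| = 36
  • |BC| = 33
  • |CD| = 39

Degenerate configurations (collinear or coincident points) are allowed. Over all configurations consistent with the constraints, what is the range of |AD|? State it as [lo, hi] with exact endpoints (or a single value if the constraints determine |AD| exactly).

|AB| ∈ {36}
|BC| ∈ {33}
|CD| ∈ {39}
|AC| ∈ [3, 69]
|BD| ∈ [6, 72]
|AD| ∈ [0, 108]

|AD| ∈ [0, 108]  (≈ [0.0000, 108.0000])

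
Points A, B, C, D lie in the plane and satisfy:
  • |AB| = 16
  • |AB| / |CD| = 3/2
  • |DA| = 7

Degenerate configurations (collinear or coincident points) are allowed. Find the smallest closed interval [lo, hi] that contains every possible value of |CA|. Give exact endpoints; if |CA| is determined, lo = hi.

|CA| ∈ [11/3, 53/3]  (≈ [3.6667, 17.6667])

|AB| ∈ {16}
|AD| ∈ {7}
|CD| ∈ {32/3}
|BD| ∈ [9, 23]
|AC| ∈ [11/3, 53/3]
|BC| ∈ [0, 101/3]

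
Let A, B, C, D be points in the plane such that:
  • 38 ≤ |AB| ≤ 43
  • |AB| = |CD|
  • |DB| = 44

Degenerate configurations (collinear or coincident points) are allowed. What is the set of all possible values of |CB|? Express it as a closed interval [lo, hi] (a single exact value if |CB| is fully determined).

|CB| ∈ [1, 87]  (≈ [1.0000, 87.0000])

|AB| ∈ [38, 43]
|BD| ∈ {44}
|CD| ∈ [38, 43]
|AD| ∈ [1, 87]
|BC| ∈ [1, 87]
|AC| ∈ [0, 130]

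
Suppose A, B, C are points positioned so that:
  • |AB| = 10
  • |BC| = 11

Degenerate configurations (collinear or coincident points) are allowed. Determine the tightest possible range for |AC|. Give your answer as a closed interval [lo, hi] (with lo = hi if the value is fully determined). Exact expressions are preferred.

|AB| ∈ {10}
|BC| ∈ {11}
|AC| ∈ [1, 21]

|AC| ∈ [1, 21]  (≈ [1.0000, 21.0000])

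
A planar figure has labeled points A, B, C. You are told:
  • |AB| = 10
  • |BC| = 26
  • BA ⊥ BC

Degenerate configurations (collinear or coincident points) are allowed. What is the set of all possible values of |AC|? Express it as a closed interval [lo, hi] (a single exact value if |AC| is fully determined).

|AC| = 2·√(194)  (≈ 27.8568)

|AB| ∈ {10}
|BC| ∈ {26}
|AC| ∈ {2·√(194)}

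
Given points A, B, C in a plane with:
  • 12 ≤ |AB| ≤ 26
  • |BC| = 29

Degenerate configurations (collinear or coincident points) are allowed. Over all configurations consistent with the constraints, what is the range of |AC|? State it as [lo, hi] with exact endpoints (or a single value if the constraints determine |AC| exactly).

|AC| ∈ [3, 55]  (≈ [3.0000, 55.0000])

|AB| ∈ [12, 26]
|BC| ∈ {29}
|AC| ∈ [3, 55]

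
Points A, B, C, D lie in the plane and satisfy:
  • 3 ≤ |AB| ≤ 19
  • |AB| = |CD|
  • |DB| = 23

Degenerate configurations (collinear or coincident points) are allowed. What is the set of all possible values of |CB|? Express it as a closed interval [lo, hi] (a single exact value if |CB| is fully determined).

|AB| ∈ [3, 19]
|BD| ∈ {23}
|CD| ∈ [3, 19]
|AD| ∈ [4, 42]
|BC| ∈ [4, 42]
|AC| ∈ [0, 61]

|CB| ∈ [4, 42]  (≈ [4.0000, 42.0000])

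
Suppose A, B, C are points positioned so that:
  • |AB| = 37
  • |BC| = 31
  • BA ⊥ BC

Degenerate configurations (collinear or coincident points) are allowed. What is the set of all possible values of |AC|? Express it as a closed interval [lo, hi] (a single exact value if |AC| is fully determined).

|AB| ∈ {37}
|BC| ∈ {31}
|AC| ∈ {√(2330)}

|AC| = √(2330)  (≈ 48.2701)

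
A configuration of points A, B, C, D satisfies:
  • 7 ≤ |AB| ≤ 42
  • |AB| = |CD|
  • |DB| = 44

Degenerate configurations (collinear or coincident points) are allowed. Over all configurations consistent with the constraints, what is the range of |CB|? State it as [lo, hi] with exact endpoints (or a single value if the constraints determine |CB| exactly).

|AB| ∈ [7, 42]
|BD| ∈ {44}
|CD| ∈ [7, 42]
|AD| ∈ [2, 86]
|BC| ∈ [2, 86]
|AC| ∈ [0, 128]

|CB| ∈ [2, 86]  (≈ [2.0000, 86.0000])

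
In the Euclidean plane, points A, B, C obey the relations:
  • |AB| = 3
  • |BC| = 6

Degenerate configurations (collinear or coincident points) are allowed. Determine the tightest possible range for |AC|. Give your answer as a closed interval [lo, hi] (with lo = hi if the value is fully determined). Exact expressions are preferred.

|AC| ∈ [3, 9]  (≈ [3.0000, 9.0000])

|AB| ∈ {3}
|BC| ∈ {6}
|AC| ∈ [3, 9]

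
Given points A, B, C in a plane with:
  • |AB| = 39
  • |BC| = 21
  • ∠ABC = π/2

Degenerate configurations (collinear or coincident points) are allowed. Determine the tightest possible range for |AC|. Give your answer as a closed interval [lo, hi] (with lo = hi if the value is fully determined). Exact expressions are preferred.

|AC| = 3·√(218)  (≈ 44.2945)

|AB| ∈ {39}
|BC| ∈ {21}
|AC| ∈ {3·√(218)}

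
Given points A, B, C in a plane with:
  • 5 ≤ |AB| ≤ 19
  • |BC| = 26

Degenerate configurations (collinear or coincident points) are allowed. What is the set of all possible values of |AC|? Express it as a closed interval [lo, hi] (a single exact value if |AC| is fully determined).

|AB| ∈ [5, 19]
|BC| ∈ {26}
|AC| ∈ [7, 45]

|AC| ∈ [7, 45]  (≈ [7.0000, 45.0000])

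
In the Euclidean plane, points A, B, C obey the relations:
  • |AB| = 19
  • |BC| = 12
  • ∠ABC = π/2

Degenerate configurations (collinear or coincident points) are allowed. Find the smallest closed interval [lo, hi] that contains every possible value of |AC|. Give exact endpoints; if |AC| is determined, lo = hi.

|AC| = √(505)  (≈ 22.4722)

|AB| ∈ {19}
|BC| ∈ {12}
|AC| ∈ {√(505)}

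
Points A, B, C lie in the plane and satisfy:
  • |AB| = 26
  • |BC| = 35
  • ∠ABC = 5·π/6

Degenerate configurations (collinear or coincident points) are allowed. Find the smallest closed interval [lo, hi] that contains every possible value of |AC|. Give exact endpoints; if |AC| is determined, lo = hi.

|AB| ∈ {26}
|BC| ∈ {35}
|AC| ∈ {√(910·√(3) + 1901)}

|AC| = √(910·√(3) + 1901)  (≈ 58.9675)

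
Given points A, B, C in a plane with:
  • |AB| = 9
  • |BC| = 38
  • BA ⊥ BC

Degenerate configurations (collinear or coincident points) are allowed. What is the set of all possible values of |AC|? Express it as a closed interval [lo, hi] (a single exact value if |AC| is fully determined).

|AC| = 5·√(61)  (≈ 39.0512)

|AB| ∈ {9}
|BC| ∈ {38}
|AC| ∈ {5·√(61)}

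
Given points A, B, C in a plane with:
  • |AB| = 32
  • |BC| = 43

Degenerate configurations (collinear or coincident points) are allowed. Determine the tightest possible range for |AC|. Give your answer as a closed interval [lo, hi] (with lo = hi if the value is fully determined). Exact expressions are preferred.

|AC| ∈ [11, 75]  (≈ [11.0000, 75.0000])

|AB| ∈ {32}
|BC| ∈ {43}
|AC| ∈ [11, 75]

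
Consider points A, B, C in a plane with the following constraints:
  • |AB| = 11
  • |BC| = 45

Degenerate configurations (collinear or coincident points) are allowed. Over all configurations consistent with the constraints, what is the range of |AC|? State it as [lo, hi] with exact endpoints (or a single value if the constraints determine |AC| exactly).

|AB| ∈ {11}
|BC| ∈ {45}
|AC| ∈ [34, 56]

|AC| ∈ [34, 56]  (≈ [34.0000, 56.0000])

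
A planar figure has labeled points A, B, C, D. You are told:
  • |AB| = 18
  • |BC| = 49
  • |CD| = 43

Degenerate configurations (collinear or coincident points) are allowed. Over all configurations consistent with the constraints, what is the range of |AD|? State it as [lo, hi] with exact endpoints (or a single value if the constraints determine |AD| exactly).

|AD| ∈ [0, 110]  (≈ [0.0000, 110.0000])

|AB| ∈ {18}
|BC| ∈ {49}
|CD| ∈ {43}
|AC| ∈ [31, 67]
|BD| ∈ [6, 92]
|AD| ∈ [0, 110]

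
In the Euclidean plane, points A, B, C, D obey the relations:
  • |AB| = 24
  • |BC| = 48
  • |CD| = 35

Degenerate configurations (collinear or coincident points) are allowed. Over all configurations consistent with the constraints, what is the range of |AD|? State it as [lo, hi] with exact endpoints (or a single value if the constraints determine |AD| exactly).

|AD| ∈ [0, 107]  (≈ [0.0000, 107.0000])

|AB| ∈ {24}
|BC| ∈ {48}
|CD| ∈ {35}
|AC| ∈ [24, 72]
|BD| ∈ [13, 83]
|AD| ∈ [0, 107]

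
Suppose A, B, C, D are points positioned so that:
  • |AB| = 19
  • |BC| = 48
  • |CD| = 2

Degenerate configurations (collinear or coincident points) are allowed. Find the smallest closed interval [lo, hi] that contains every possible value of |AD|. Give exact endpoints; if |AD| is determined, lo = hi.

|AD| ∈ [27, 69]  (≈ [27.0000, 69.0000])

|AB| ∈ {19}
|BC| ∈ {48}
|CD| ∈ {2}
|AC| ∈ [29, 67]
|BD| ∈ [46, 50]
|AD| ∈ [27, 69]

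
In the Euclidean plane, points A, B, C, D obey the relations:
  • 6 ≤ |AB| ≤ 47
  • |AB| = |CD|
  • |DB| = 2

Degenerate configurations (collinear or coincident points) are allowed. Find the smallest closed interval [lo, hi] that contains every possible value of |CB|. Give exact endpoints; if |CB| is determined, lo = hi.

|CB| ∈ [4, 49]  (≈ [4.0000, 49.0000])

|AB| ∈ [6, 47]
|BD| ∈ {2}
|CD| ∈ [6, 47]
|AD| ∈ [4, 49]
|BC| ∈ [4, 49]
|AC| ∈ [0, 96]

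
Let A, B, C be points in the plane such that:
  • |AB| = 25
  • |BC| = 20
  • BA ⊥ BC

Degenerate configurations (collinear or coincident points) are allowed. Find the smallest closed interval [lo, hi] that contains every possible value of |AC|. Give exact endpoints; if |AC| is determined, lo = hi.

|AC| = 5·√(41)  (≈ 32.0156)

|AB| ∈ {25}
|BC| ∈ {20}
|AC| ∈ {5·√(41)}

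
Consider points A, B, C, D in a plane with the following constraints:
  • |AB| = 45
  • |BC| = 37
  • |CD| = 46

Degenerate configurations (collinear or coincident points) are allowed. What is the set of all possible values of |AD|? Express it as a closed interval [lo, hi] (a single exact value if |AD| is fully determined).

|AB| ∈ {45}
|BC| ∈ {37}
|CD| ∈ {46}
|AC| ∈ [8, 82]
|BD| ∈ [9, 83]
|AD| ∈ [0, 128]

|AD| ∈ [0, 128]  (≈ [0.0000, 128.0000])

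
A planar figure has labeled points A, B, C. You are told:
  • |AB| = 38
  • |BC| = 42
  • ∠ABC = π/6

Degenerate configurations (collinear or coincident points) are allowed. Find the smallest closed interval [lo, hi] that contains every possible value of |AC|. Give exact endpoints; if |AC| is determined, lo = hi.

|AC| = 2·√(802 - 399·√(3))  (≈ 21.0629)

|AB| ∈ {38}
|BC| ∈ {42}
|AC| ∈ {2·√(802 - 399·√(3))}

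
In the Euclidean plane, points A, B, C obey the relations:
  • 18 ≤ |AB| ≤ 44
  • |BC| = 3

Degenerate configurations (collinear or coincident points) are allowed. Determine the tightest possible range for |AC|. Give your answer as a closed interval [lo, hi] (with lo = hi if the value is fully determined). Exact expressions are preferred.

|AC| ∈ [15, 47]  (≈ [15.0000, 47.0000])

|AB| ∈ [18, 44]
|BC| ∈ {3}
|AC| ∈ [15, 47]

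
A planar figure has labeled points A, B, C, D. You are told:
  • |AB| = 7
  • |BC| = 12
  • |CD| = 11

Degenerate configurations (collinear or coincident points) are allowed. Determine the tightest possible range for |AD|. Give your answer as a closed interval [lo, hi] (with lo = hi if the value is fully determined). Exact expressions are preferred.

|AB| ∈ {7}
|BC| ∈ {12}
|CD| ∈ {11}
|AC| ∈ [5, 19]
|BD| ∈ [1, 23]
|AD| ∈ [0, 30]

|AD| ∈ [0, 30]  (≈ [0.0000, 30.0000])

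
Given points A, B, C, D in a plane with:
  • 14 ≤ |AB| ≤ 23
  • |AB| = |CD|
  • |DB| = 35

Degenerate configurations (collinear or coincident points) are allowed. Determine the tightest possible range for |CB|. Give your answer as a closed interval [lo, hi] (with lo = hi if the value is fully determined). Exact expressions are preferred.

|CB| ∈ [12, 58]  (≈ [12.0000, 58.0000])

|AB| ∈ [14, 23]
|BD| ∈ {35}
|CD| ∈ [14, 23]
|AD| ∈ [12, 58]
|BC| ∈ [12, 58]
|AC| ∈ [0, 81]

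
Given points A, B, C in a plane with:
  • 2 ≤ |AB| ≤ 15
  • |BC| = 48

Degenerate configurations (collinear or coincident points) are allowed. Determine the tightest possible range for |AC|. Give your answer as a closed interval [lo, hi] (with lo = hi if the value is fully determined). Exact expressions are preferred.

|AB| ∈ [2, 15]
|BC| ∈ {48}
|AC| ∈ [33, 63]

|AC| ∈ [33, 63]  (≈ [33.0000, 63.0000])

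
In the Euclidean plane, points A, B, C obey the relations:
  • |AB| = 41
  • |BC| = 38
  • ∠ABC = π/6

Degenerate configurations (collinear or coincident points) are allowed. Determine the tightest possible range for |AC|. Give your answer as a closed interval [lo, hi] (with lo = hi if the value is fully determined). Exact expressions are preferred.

|AC| = √(3125 - 1558·√(3))  (≈ 20.6510)

|AB| ∈ {41}
|BC| ∈ {38}
|AC| ∈ {√(3125 - 1558·√(3))}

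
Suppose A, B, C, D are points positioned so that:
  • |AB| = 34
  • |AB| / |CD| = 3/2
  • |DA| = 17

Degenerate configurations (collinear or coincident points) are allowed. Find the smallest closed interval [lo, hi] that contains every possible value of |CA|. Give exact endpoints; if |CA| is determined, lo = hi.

|AB| ∈ {34}
|AD| ∈ {17}
|CD| ∈ {68/3}
|BD| ∈ [17, 51]
|AC| ∈ [17/3, 119/3]
|BC| ∈ [0, 221/3]

|CA| ∈ [17/3, 119/3]  (≈ [5.6667, 39.6667])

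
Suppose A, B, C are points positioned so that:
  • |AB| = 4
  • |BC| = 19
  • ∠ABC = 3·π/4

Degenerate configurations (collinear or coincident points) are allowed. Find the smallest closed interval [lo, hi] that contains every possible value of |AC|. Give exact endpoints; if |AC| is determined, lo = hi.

|AB| ∈ {4}
|BC| ∈ {19}
|AC| ∈ {√(76·√(2) + 377)}

|AC| = √(76·√(2) + 377)  (≈ 22.0109)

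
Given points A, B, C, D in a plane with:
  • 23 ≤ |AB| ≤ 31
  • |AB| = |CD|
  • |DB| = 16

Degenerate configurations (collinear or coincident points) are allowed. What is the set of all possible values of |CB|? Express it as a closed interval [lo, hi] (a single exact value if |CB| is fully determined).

|AB| ∈ [23, 31]
|BD| ∈ {16}
|CD| ∈ [23, 31]
|AD| ∈ [7, 47]
|BC| ∈ [7, 47]
|AC| ∈ [0, 78]

|CB| ∈ [7, 47]  (≈ [7.0000, 47.0000])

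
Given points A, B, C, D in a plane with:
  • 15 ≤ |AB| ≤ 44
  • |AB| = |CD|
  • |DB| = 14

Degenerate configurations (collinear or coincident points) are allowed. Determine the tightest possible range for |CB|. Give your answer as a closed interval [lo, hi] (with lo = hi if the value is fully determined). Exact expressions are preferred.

|AB| ∈ [15, 44]
|BD| ∈ {14}
|CD| ∈ [15, 44]
|AD| ∈ [1, 58]
|BC| ∈ [1, 58]
|AC| ∈ [0, 102]

|CB| ∈ [1, 58]  (≈ [1.0000, 58.0000])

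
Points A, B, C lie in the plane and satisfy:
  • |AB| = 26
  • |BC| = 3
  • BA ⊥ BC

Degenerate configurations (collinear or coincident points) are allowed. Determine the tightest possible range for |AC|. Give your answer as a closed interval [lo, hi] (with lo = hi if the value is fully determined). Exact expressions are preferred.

|AC| = √(685)  (≈ 26.1725)

|AB| ∈ {26}
|BC| ∈ {3}
|AC| ∈ {√(685)}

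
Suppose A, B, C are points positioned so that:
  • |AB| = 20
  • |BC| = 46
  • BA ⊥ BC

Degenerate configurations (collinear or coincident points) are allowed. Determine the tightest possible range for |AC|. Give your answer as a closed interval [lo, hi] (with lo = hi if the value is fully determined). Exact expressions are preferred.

|AC| = 2·√(629)  (≈ 50.1597)

|AB| ∈ {20}
|BC| ∈ {46}
|AC| ∈ {2·√(629)}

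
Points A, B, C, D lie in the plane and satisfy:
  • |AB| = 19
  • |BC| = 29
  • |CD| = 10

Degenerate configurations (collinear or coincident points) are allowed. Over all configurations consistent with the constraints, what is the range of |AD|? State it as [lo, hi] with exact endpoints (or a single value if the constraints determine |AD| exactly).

|AB| ∈ {19}
|BC| ∈ {29}
|CD| ∈ {10}
|AC| ∈ [10, 48]
|BD| ∈ [19, 39]
|AD| ∈ [0, 58]

|AD| ∈ [0, 58]  (≈ [0.0000, 58.0000])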